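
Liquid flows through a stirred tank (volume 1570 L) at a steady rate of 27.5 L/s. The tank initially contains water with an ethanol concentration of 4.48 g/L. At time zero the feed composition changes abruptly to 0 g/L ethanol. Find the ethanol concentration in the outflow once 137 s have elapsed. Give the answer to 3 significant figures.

Mass balance on the solute (V constant): V dC/dt = Q(C_in − C).
So dC/dt = (C_in − C)/τ with τ = V/Q = 1570/27.5 = 57.091 s.
C approaches C_in exponentially: C(t) = C_in + (C₀ − C_in) e^(−t/τ).
C(137) = 0 + (4.48 − 0)·e^(−137/57.091) = 0 + (4.4800)·0.090747 = 0.40655 g/L.

0.407 g/L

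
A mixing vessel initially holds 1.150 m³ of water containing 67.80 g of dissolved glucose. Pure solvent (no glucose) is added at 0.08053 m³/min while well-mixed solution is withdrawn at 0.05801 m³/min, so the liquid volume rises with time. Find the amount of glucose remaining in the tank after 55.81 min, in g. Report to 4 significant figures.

Total volume: dV/dt = Q_in − Q_out = 0.0225200 m³/min, so V(t) = 1.150 + 0.0225200 t and V(55.81) = 2.40684 m³.
Species balance (pure solvent in): dm/dt = −Q_out · m/V(t).
Separate: dm/m = −Q_out dt/V(t) ⇒ ln(m/m₀) = −(Q_out/(Q_in−Q_out)) ln(V/V₀).
m = m₀ (V₀/V)^(Q_out/(Q_in−Q_out)) = 67.80 × (1.150/2.40684)^(2.57593) = 10.1158 g.

10.12 g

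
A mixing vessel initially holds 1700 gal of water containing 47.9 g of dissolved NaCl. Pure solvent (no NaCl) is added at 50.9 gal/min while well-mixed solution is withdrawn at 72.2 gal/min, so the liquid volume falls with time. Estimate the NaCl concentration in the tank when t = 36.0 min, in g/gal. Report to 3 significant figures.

0.00672 g/gal

Total volume: dV/dt = Q_in − Q_out = -21.300 gal/min, so V(t) = 1700 − 21.300 t and V(36.0) = 933.20 gal.
No NaCl enters, so dm/dt = −Q_out · (m/V).
Separate: dm/m = −Q_out dt/V(t) ⇒ ln(m/m₀) = −(Q_out/(Q_in−Q_out)) ln(V/V₀).
m = m₀ (V₀/V)^(Q_out/(Q_in−Q_out)) = 47.9 × (1700/933.20)^(-3.3897) = 6.2721 g.
C = m/V = 6.2721/933.20 = 0.0067211 g/gal.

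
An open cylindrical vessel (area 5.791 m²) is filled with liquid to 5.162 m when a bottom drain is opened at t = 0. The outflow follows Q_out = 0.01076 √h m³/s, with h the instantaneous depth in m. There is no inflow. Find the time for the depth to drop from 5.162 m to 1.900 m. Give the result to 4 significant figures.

961.9 s

Mass balance (ρ constant): A dh/dt = −0.01076 √h.
This is separable: 2 d(√h)/dt = −0.01076/A, so √h = √h₀ − (0.01076/(2A)) t.
t = 2A(√h₀ − √h)/0.01076 = 2·5.791·(√5.162 − √1.900)/0.01076
  = 11.5820 × (2.27200 − 1.37840) / 0.01076 = 961.864 s.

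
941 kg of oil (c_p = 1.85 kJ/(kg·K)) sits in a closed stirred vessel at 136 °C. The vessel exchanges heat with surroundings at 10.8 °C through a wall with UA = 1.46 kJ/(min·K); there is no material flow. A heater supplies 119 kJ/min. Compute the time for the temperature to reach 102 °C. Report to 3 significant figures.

Lumped-capacitance energy balance: M c_p dT/dt = UA(T_amb − T) + Q̇.
τ = M c_p/UA = 1192.4 min; T_ss = T_amb + Q̇/UA = 10.8 + 119/1.46 = 92.307 °C.
T(t) = T_ss + (T₀ − T_ss)e^(−t/τ); set T = 102:
t = −τ ln[(T − T_ss)/(T₀ − T_ss)] = −1192.4 · ln(0.22185) = 1795.4 min.

1800 min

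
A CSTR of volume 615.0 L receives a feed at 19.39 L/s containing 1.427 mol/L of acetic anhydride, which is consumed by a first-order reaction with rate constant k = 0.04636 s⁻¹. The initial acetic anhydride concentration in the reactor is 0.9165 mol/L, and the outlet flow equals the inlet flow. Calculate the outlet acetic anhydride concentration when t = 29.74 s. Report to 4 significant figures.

V dC/dt = Q(C_in − C) − k V C.
This is linear with rate a = Q/V + k = 0.0778885 s⁻¹.
C_ss = Q C_in/(Q + kV) = 0.577635 mol/L; C(t) = C_ss + (C₀ − C_ss) e^(−a t).
C(29.74) = 0.577635 + (0.338865)·e^(−0.0778885·29.74) = 0.577635 + (0.338865)·0.0986277 = 0.611057 mol/L.

0.6111 mol/L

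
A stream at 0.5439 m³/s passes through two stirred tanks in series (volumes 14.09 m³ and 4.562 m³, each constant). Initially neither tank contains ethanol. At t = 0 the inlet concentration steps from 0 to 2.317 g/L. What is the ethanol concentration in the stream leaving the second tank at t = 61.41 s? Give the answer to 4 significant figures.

Time constants: τᵢ = Vᵢ/Q for each well-mixed tank.
τ₁ = 14.09/0.5439 = 25.9055 s; τ₂ = 4.562/0.5439 = 8.38757 s.
Solving the cascade with C₁(0)=C₂(0)=0 gives C₂(t) = C_in[1 − (τ₁ e^(−t/τ₁) − τ₂ e^(−t/τ₂))/(τ₁ − τ₂)].
At t = 61.41: e^(−t/τ₁) = 0.0934303, e^(−t/τ₂) = 0.000661138.
C₂ = 2.317·[1 − (25.9055·0.0934303 − 8.38757·0.000661138)/(17.5179)] = 2.317·0.862152 = 1.99761 g/L.

1.998 g/L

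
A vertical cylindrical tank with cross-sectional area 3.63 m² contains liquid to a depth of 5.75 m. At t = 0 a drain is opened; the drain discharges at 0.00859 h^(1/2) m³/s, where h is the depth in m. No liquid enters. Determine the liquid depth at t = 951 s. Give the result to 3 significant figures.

Unsteady balance on liquid volume: A dh/dt = −0.00859 √h.
Separate and integrate: 2(√h − √h₀) = −(0.00859/A) t.
√h = √5.75 − 0.00859·951/(2·3.63) = 2.3979 − 1.1252 = 1.2727.
h = 1.2727² = 1.6198 m.

1.62 m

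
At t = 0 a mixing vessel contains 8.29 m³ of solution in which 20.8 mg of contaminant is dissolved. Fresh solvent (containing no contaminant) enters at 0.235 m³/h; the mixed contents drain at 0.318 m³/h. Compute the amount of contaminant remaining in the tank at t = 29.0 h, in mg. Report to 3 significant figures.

Let m(t) be the amount of contaminant. Volume: V(t) = V₀ + (Q_in − Q_out) t = 8.29 − 0.083000 t; V(29.0) = 5.8830 m³.
No contaminant enters, so dm/dt = −Q_out · (m/V).
Separate: dm/m = −Q_out dt/V(t) ⇒ ln(m/m₀) = −(Q_out/(Q_in−Q_out)) ln(V/V₀).
m = m₀ (V₀/V)^(Q_out/(Q_in−Q_out)) = 20.8 × (8.29/5.8830)^(-3.8313) = 5.5894 mg.

5.59 mg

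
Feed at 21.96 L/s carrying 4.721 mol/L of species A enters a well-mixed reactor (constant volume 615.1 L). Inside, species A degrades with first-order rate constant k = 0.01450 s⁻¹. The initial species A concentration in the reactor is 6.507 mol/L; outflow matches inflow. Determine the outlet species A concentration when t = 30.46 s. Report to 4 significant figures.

4.040 mol/L

V dC/dt = Q(C_in − C) − k V C.
dC/dt = (Q/V) C_in − (Q/V + k) C; effective rate a = Q/V + k = 0.0357015 + 0.01450 = 0.0502015 s⁻¹.
C_ss = Q C_in/(Q + kV) = 3.35741 mol/L; C(t) = C_ss + (C₀ − C_ss) e^(−a t).
C(30.46) = 3.35741 + (3.14959)·e^(−0.0502015·30.46) = 3.35741 + (3.14959)·0.216722 = 4.03999 mol/L.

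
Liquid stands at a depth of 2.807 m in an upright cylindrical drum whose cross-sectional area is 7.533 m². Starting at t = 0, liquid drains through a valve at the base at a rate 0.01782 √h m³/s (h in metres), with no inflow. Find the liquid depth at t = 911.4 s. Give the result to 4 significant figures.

A dh/dt = −Q_out = −0.01782 √h.
Separate and integrate: 2(√h − √h₀) = −(0.01782/A) t.
√h = √2.807 − 0.01782·911.4/(2·7.533) = 1.67541 − 1.07800 = 0.597410.
h = 0.597410² = 0.356899 m.

0.3569 m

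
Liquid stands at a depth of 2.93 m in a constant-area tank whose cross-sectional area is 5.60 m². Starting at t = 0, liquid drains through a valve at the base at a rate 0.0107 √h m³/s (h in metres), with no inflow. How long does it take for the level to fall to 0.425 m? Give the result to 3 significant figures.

1110 s

Mass balance (ρ constant): A dh/dt = −0.0107 √h.
∫ h^(−1/2) dh = −(0.0107/A) ∫ dt, giving 2√h = 2√h₀ − (0.0107/A) t.
t = 2A(√h₀ − √h)/0.0107 = 2·5.60·(√2.93 − √0.425)/0.0107
  = 11.200 × (1.7117 − 0.65192) / 0.0107 = 1109.3 s.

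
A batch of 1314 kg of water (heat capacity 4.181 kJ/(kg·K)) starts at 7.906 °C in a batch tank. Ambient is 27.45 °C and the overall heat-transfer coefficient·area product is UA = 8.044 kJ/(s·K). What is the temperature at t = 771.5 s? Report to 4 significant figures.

Energy balance: M c_p dT/dt = −UA(T − T_amb).
dT/dt = (T_ss − T)/τ with T_ss = T_amb = 27.4500 °C, τ = M c_p/UA = 1314·4.181/8.044 = 682.973 s.
Solution: T(t) = T_ss + (T₀ − T_ss) e^(−t/τ).
T(771.5) = 27.4500 + (-19.5440)·0.323156 = 21.1342 °C.

21.13 °C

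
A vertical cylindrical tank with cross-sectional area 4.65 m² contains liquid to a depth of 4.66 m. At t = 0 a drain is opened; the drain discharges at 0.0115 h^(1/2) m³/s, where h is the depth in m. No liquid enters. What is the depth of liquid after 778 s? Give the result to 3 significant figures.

A dh/dt = −Q_out = −0.0115 √h.
∫ h^(−1/2) dh = −(0.0115/A) ∫ dt, giving 2√h = 2√h₀ − (0.0115/A) t.
√h = √4.66 − 0.0115·778/(2·4.65) = 2.1587 − 0.96204 = 1.1967.
h = 1.1967² = 1.4320 m.

1.43 m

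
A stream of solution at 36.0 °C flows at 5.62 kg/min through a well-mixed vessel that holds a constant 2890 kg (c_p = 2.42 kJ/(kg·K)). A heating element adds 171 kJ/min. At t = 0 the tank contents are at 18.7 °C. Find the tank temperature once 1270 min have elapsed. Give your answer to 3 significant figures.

Heat balance on the well-mixed liquid: M c_p dT/dt = ṁ c_p (T_in − T) + 171.
τ = M/ṁ = 514.23 min; T_ss = T_in + Q̇/(ṁ c_p) = 36.0 + 171/(5.62·2.42) = 48.573 °C.
Solution: T(t) = T_ss + (T₀ − T_ss) e^(−t/τ).
T(1270) = 48.573 + (-29.873)·e^(−1270/514.23) = 48.573 + (-29.873)·0.084611 = 46.046 °C.

46.0 °C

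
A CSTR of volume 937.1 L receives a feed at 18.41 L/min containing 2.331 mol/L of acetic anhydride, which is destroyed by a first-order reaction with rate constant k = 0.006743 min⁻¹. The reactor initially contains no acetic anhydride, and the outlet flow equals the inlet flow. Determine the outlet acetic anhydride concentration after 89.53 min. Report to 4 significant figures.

V dC/dt = Q(C_in − C) − k V C.
This is linear with rate a = Q/V + k = 0.0263887 min⁻¹.
C_ss = Q C_in/(Q + kV) = 1.73537 mol/L; C(t) = C_ss + (C₀ − C_ss) e^(−a t).
C(89.53) = 1.73537 + (-1.73537)·e^(−0.0263887·89.53) = 1.73537 + (-1.73537)·0.0941768 = 1.57194 mol/L.

1.572 mol/L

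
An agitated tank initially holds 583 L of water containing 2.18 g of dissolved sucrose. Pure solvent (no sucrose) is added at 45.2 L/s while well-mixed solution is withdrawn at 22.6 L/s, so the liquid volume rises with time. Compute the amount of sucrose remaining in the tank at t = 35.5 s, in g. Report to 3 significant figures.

Let m(t) be the amount of sucrose. Volume: V(t) = V₀ + (Q_in − Q_out) t = 583 + 22.600 t; V(35.5) = 1385.3 L.
Species balance (pure solvent in): dm/dt = −Q_out · m/V(t).
dm/m = −Q_out dt/(V₀ + 22.600 t); integrating gives ln(m/m₀) = −(Q_out/(Q_in−Q_out)) ln(V/V₀).
m = m₀ (V₀/V)^(Q_out/(Q_in−Q_out)) = 2.18 × (583/1385.3)^(1.0000) = 0.91745 g.

0.917 g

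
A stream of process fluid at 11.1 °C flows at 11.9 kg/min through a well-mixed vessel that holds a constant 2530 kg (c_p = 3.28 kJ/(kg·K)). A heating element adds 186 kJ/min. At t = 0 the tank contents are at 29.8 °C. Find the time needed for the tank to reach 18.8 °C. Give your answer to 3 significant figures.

First-law balance (no shaft work): M c_p dT/dt = ṁ c_p (T_in − T) + 186.
τ = M/ṁ = 212.61 min; T_ss = T_in + Q̇/(ṁ c_p) = 15.865 °C.
T(t) = T_ss + (T₀ − T_ss) e^(−t/τ). Set T = 18.8:
e^(−t/τ) = (18.8 − 15.865)/(29.8 − 15.865) = 0.21060
t = −212.61 · ln(0.21060) = 331.19 min.

331 min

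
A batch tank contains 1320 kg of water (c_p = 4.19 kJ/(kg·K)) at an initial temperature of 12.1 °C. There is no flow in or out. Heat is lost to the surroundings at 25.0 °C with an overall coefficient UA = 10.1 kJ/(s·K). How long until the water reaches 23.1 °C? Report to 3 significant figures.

Unsteady energy balance on the tank contents: M c_p dT/dt = −UA(T − T_amb).
τ = M c_p/UA = 547.60 s; T_ss = T_amb = 25.000 °C.
T(t) = T_ss + (T₀ − T_ss)e^(−t/τ); set T = 23.1:
t = −τ ln[(T − T_ss)/(T₀ − T_ss)] = −547.60 · ln(0.14729) = 1048.9 s.

1050 s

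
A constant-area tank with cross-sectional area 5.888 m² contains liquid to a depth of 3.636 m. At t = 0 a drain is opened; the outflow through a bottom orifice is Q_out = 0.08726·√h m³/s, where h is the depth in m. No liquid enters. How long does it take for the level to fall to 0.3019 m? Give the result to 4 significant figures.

183.2 s

A dh/dt = −Q_out = −0.08726 √h.
This is separable: 2 d(√h)/dt = −0.08726/A, so √h = √h₀ − (0.08726/(2A)) t.
t = 2A(√h₀ − √h)/0.08726 = 2·5.888·(√3.636 − √0.3019)/0.08726
  = 11.7760 × (1.90683 − 0.549454) / 0.08726 = 183.182 s.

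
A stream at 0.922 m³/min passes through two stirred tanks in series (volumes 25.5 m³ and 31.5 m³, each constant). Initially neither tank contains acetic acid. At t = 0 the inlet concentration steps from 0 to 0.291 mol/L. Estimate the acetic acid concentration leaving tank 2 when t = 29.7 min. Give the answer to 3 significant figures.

0.0731 mol/L

Species balance on tank i: dCᵢ/dt = (Cᵢ₋₁ − Cᵢ)/τᵢ with τᵢ = Vᵢ/Q.
τ₁ = 25.5/0.922 = 27.657 min; τ₂ = 31.5/0.922 = 34.165 min.
Tank 1: C₁ = C_in(1 − e^(−t/τ₁)). Tank 2 (τ₁ ≠ τ₂): C₂ = C_in[1 − (τ₁ e^(−t/τ₁) − τ₂ e^(−t/τ₂))/(τ₁ − τ₂)].
At t = 29.7: e^(−t/τ₁) = 0.34169, e^(−t/τ₂) = 0.41924.
C₂ = 0.291·[1 − (27.657·0.34169 − 34.165·0.41924)/(-6.5076)] = 0.291·0.25117 = 0.073090 mol/L.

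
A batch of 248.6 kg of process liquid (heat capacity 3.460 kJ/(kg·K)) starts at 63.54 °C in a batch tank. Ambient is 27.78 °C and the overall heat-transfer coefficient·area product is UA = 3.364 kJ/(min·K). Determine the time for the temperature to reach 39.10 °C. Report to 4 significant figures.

First-law balance (no shaft work): M c_p dT/dt = −UA(T − T_amb).
τ = M c_p/UA = 255.694 min; T_ss = T_amb = 27.7800 °C.
T(t) = T_ss + (T₀ − T_ss)e^(−t/τ); set T = 39.10:
t = −τ ln[(T − T_ss)/(T₀ − T_ss)] = −255.694 · ln(0.316555) = 294.115 min.

294.1 min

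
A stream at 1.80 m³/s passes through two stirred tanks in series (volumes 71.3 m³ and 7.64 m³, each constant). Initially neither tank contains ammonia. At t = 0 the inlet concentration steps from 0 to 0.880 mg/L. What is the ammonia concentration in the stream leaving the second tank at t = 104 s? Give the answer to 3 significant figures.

0.809 mg/L

Time constants: τᵢ = Vᵢ/Q for each well-mixed tank.
τ₁ = 71.3/1.80 = 39.611 s; τ₂ = 7.64/1.80 = 4.2444 s.
Tank 1: C₁ = C_in(1 − e^(−t/τ₁)). Tank 2 (τ₁ ≠ τ₂): C₂ = C_in[1 − (τ₁ e^(−t/τ₁) − τ₂ e^(−t/τ₂))/(τ₁ − τ₂)].
At t = 104: e^(−t/τ₁) = 0.072402, e^(−t/τ₂) = 2.2837e-11.
C₂ = 0.880·[1 − (39.611·0.072402 − 4.2444·2.2837e-11)/(35.367)] = 0.880·0.91891 = 0.80864 mg/L.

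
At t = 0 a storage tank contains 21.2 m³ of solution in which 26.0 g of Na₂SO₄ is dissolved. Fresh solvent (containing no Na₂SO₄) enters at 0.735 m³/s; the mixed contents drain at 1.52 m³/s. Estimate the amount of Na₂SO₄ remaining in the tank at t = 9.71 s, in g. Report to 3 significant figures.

11.0 g

Total volume: dV/dt = Q_in − Q_out = -0.78500 m³/s, so V(t) = 21.2 − 0.78500 t and V(9.71) = 13.578 m³.
Solute balance: dm/dt = 0 − Q_out C = −Q_out m/V(t).
dm/m = −Q_out dt/(V₀ − 0.78500 t); integrating gives ln(m/m₀) = −(Q_out/(Q_in−Q_out)) ln(V/V₀).
m = m₀ (V₀/V)^(Q_out/(Q_in−Q_out)) = 26.0 × (21.2/13.578)^(-1.9363) = 10.972 g.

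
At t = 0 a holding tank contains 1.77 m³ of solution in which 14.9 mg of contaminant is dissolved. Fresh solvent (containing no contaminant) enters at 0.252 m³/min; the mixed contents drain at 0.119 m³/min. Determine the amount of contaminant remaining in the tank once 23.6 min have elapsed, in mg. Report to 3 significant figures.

5.98 mg

Let m(t) be the amount of contaminant. Volume: V(t) = V₀ + (Q_in − Q_out) t = 1.77 + 0.13300 t; V(23.6) = 4.9088 m³.
No contaminant enters, so dm/dt = −Q_out · (m/V).
Separate: dm/m = −Q_out dt/V(t) ⇒ ln(m/m₀) = −(Q_out/(Q_in−Q_out)) ln(V/V₀).
m = m₀ (V₀/V)^(Q_out/(Q_in−Q_out)) = 14.9 × (1.77/4.9088)^(0.89474) = 5.9816 mg.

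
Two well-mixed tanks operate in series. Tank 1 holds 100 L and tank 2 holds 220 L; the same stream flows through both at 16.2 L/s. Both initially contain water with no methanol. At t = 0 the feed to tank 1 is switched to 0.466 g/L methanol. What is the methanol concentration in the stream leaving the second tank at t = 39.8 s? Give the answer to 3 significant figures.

Each tank obeys Vᵢ dCᵢ/dt = Q(Cᵢ₋₁ − Cᵢ), so τᵢ = Vᵢ/Q.
τ₁ = 100/16.2 = 6.1728 s; τ₂ = 220/16.2 = 13.580 s.
Tank 1: C₁ = C_in(1 − e^(−t/τ₁)). Tank 2 (τ₁ ≠ τ₂): C₂ = C_in[1 − (τ₁ e^(−t/τ₁) − τ₂ e^(−t/τ₂))/(τ₁ − τ₂)].
At t = 39.8: e^(−t/τ₁) = 0.0015843, e^(−t/τ₂) = 0.053358.
C₂ = 0.466·[1 − (6.1728·0.0015843 − 13.580·0.053358)/(-7.4074)] = 0.466·0.90350 = 0.42103 g/L.

0.421 g/L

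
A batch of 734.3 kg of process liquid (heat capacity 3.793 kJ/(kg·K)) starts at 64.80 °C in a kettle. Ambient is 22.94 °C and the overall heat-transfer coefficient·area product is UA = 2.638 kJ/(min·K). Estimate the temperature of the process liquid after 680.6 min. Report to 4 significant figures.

44.91 °C

Lumped-capacitance energy balance: M c_p dT/dt = UA(T_amb − T).
dT/dt = (T_ss − T)/τ with T_ss = T_amb = 22.9400 °C, τ = M c_p/UA = 734.3·3.793/2.638 = 1055.80 min.
Solution: T(t) = T_ss + (T₀ − T_ss) e^(−t/τ).
T(680.6) = 22.9400 + (41.8600)·0.524857 = 44.9105 °C.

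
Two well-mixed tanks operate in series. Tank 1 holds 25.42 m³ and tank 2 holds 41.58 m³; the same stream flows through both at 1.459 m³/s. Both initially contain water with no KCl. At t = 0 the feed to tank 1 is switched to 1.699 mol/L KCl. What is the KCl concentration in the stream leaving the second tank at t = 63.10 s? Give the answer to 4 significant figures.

Species balance on tank i: dCᵢ/dt = (Cᵢ₋₁ − Cᵢ)/τᵢ with τᵢ = Vᵢ/Q.
τ₁ = 25.42/1.459 = 17.4229 s; τ₂ = 41.58/1.459 = 28.4990 s.
Tank 1: C₁ = C_in(1 − e^(−t/τ₁)). Tank 2 (τ₁ ≠ τ₂): C₂ = C_in[1 − (τ₁ e^(−t/τ₁) − τ₂ e^(−t/τ₂))/(τ₁ − τ₂)].
At t = 63.10: e^(−t/τ₁) = 0.0267379, e^(−t/τ₂) = 0.109250.
C₂ = 1.699·[1 − (17.4229·0.0267379 − 28.4990·0.109250)/(-11.0761)] = 1.699·0.760956 = 1.29287 mol/L.

1.293 mol/L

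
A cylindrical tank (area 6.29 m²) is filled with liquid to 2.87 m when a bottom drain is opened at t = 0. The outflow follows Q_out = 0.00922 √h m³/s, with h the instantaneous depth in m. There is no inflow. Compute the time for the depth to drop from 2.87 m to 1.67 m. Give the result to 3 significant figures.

Accumulation of liquid (constant cross-section A): A dh/dt = −0.00922 √h.
∫ h^(−1/2) dh = −(0.00922/A) ∫ dt, giving 2√h = 2√h₀ − (0.00922/A) t.
t = 2A(√h₀ − √h)/0.00922 = 2·6.29·(√2.87 − √1.67)/0.00922
  = 12.580 × (1.6941 − 1.2923) / 0.00922 = 548.26 s.

548 s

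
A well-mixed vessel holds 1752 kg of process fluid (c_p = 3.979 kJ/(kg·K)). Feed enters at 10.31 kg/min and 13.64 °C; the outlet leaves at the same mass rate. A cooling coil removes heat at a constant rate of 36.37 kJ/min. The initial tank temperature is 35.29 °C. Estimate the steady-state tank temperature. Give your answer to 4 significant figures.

12.75 °C

Heat balance on the well-mixed liquid: M c_p dT/dt = ṁ c_p (T_in − T) − 36.37.
At steady state dT/dt = 0 ⇒ T_ss = T_in − Q̇/(ṁ c_p) = 13.64 − 36.37/(10.31·3.979) = 12.7534 °C.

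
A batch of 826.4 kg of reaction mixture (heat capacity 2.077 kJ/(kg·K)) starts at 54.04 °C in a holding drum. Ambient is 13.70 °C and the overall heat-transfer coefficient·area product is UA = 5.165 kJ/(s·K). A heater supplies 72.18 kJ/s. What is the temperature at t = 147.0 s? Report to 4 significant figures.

Energy balance: M c_p dT/dt = −UA(T − T_amb) + Q̇.
dT/dt = (T_ss − T)/τ with T_ss = T_amb + Q̇/UA = 13.70 + 72.18/5.165 = 27.6748 °C, τ = M c_p/UA = 826.4·2.077/5.165 = 332.320 s.
This is linear first-order; T(t) = T_ss + (T₀ − T_ss) e^(−t/τ).
T(147.0) = 27.6748 + (26.3652)·0.642528 = 44.6152 °C.

44.62 °C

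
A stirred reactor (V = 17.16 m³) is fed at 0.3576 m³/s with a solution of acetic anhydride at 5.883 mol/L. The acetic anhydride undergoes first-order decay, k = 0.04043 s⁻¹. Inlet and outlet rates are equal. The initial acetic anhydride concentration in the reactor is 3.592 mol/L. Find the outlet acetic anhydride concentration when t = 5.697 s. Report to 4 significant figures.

Accumulation = in − out − consumed: V dC/dt = Q C_in − Q C − k V C.
dC/dt = (Q/V) C_in − (Q/V + k) C; effective rate a = Q/V + k = 0.0208392 + 0.04043 = 0.0612692 s⁻¹.
C_ss = Q C_in/(Q + kV) = 2.00095 mol/L; C(t) = C_ss + (C₀ − C_ss) e^(−a t).
C(5.697) = 2.00095 + (1.59105)·e^(−0.0612692·5.697) = 2.00095 + (1.59105)·0.705358 = 3.12321 mol/L.

3.123 mol/L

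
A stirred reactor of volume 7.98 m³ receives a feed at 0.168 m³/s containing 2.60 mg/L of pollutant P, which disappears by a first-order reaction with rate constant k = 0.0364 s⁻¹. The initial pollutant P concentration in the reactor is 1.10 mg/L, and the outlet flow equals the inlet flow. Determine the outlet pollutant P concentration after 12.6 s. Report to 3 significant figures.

1.02 mg/L

V dC/dt = Q(C_in − C) − k V C.
This is linear with rate a = Q/V + k = 0.057453 s⁻¹.
C_ss = Q C_in/(Q + kV) = 0.95273 mg/L; C(t) = C_ss + (C₀ − C_ss) e^(−a t).
C(12.6) = 0.95273 + (0.14727)·e^(−0.057453·12.6) = 0.95273 + (0.14727)·0.48486 = 1.0241 mg/L.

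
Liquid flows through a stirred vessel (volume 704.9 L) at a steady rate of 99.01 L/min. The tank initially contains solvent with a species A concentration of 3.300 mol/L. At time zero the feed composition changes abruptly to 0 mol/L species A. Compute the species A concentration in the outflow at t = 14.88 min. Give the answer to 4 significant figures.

0.4082 mol/L

Species balance on the tank: V dC/dt = Q(C_in − C).
So dC/dt = (C_in − C)/τ with τ = V/Q = 704.9/99.01 = 7.11948 min.
Integrating: C(t) = C_in + (C₀ − C_in) e^(−t/τ).
C(14.88) = 0 + (3.300 − 0)·e^(−14.88/7.11948) = 0 + (3.30000)·0.123682 = 0.408151 mol/L.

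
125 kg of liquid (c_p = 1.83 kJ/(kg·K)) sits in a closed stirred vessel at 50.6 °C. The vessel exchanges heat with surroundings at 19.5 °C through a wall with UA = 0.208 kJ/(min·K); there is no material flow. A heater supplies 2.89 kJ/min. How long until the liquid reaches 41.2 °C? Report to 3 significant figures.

869 min

Lumped-capacitance energy balance: M c_p dT/dt = UA(T_amb − T) + Q̇.
τ = M c_p/UA = 1099.8 min; T_ss = T_amb + Q̇/UA = 19.5 + 2.89/0.208 = 33.394 °C.
T(t) = T_ss + (T₀ − T_ss)e^(−t/τ); set T = 41.2:
t = −τ ln[(T − T_ss)/(T₀ − T_ss)] = −1099.8 · ln(0.45367) = 869.23 min.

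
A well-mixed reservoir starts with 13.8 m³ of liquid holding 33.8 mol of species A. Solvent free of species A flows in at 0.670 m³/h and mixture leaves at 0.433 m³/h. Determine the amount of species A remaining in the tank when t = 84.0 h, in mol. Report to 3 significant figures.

Let m(t) be the amount of species A. Volume: V(t) = V₀ + (Q_in − Q_out) t = 13.8 + 0.23700 t; V(84.0) = 33.708 m³.
No species A enters, so dm/dt = −Q_out · (m/V).
Separate: dm/m = −Q_out dt/V(t) ⇒ ln(m/m₀) = −(Q_out/(Q_in−Q_out)) ln(V/V₀).
m = m₀ (V₀/V)^(Q_out/(Q_in−Q_out)) = 33.8 × (13.8/33.708)^(1.8270) = 6.6116 mol.

6.61 mol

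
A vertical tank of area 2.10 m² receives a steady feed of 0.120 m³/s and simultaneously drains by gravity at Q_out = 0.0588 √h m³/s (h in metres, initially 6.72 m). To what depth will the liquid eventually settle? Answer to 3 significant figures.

Level balance: A dh/dt = 0.120 − 0.0588 √h. Setting dh/dt = 0:
Q_in = 0.0588 √h_ss ⇒ √h_ss = 0.120/0.0588 = 2.0408.
h_ss = 2.0408² = 4.1649 m. (Since h₀ = 6.72 m > h_ss, the level will fall toward this value.)

4.16 m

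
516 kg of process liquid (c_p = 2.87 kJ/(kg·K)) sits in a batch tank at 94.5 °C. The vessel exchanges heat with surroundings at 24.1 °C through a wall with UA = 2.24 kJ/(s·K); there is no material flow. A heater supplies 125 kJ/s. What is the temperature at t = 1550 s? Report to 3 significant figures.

M c_p dT/dt = −UA(T − T_amb) + Q̇.
dT/dt = (T_ss − T)/τ with T_ss = T_amb + Q̇/UA = 24.1 + 125/2.24 = 79.904 °C, τ = M c_p/UA = 516·2.87/2.24 = 661.12 s.
Integrating: T(t) = T_ss + (T₀ − T_ss) e^(−t/τ).
T(1550) = 79.904 + (14.596)·0.095896 = 81.303 °C.

81.3 °C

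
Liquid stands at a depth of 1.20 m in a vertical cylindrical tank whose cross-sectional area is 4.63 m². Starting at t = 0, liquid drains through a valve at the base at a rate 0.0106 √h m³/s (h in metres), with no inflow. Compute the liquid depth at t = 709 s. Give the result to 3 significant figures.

A dh/dt = −Q_out = −0.0106 √h.
Separate and integrate: 2(√h − √h₀) = −(0.0106/A) t.
√h = √1.20 − 0.0106·709/(2·4.63) = 1.0954 − 0.81160 = 0.28385.
h = 0.28385² = 0.080569 m.

0.0806 m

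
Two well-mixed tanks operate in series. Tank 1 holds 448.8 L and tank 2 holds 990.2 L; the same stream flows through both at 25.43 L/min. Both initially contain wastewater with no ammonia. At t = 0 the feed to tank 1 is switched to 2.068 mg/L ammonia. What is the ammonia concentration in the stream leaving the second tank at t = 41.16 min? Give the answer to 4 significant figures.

0.9202 mg/L

Species balance on tank i: dCᵢ/dt = (Cᵢ₋₁ − Cᵢ)/τᵢ with τᵢ = Vᵢ/Q.
τ₁ = 448.8/25.43 = 17.6484 min; τ₂ = 990.2/25.43 = 38.9383 min.
Solving the cascade with C₁(0)=C₂(0)=0 gives C₂(t) = C_in[1 − (τ₁ e^(−t/τ₁) − τ₂ e^(−t/τ₂))/(τ₁ − τ₂)].
At t = 41.16: e^(−t/τ₁) = 0.0970803, e^(−t/τ₂) = 0.347477.
C₂ = 2.068·[1 − (17.6484·0.0970803 − 38.9383·0.347477)/(-21.2898)] = 2.068·0.444954 = 0.920166 mg/L.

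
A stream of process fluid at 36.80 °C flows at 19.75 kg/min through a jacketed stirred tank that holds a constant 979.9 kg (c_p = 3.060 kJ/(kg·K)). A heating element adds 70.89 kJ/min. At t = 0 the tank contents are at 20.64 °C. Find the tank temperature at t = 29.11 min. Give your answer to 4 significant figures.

M c_p dT/dt = ṁ c_p (T_in − T) + Q̇.
Rearrange: dT/dt = (T_ss − T)/τ with τ = M/ṁ = 49.6152 min and T_ss = T_in + Q̇/(ṁ c_p) = 37.9730 °C.
Solution: T(t) = T_ss + (T₀ − T_ss) e^(−t/τ).
T(29.11) = 37.9730 + (-17.3330)·e^(−29.11/49.6152) = 37.9730 + (-17.3330)·0.556151 = 28.3332 °C.

28.33 °C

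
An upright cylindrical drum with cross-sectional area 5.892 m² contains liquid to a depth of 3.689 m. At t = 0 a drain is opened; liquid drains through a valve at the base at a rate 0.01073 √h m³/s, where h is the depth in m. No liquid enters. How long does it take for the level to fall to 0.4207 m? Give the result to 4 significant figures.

A dh/dt = −Q_out = −0.01073 √h.
Separate and integrate: 2(√h − √h₀) = −(0.01073/A) t.
t = 2A(√h₀ − √h)/0.01073 = 2·5.892·(√3.689 − √0.4207)/0.01073
  = 11.7840 × (1.92068 − 0.648614) / 0.01073 = 1397.02 s.

1397 s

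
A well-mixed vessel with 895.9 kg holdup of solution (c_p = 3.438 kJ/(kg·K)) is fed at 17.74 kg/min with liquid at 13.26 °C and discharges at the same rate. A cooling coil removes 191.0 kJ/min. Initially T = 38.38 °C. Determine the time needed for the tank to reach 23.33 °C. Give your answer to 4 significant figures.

38.42 min

Energy balance: M c_p dT/dt = ṁ c_p (T_in − T) − 191.0.
τ = M/ṁ = 50.5017 min; T_ss = T_in − Q̇/(ṁ c_p) = 10.1283 °C.
T(t) = T_ss + (T₀ − T_ss) e^(−t/τ). Set T = 23.33:
e^(−t/τ) = (23.33 − 10.1283)/(38.38 − 10.1283) = 0.467288
t = −50.5017 · ln(0.467288) = 38.4222 min.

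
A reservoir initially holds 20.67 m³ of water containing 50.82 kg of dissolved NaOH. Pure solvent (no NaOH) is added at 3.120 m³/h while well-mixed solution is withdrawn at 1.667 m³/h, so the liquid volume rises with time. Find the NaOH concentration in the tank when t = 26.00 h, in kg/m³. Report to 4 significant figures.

0.2638 kg/m³

Let m(t) be the amount of NaOH. Volume: V(t) = V₀ + (Q_in − Q_out) t = 20.67 + 1.45300 t; V(26.00) = 58.4480 m³.
Species balance (pure solvent in): dm/dt = −Q_out · m/V(t).
Separate: dm/m = −Q_out dt/V(t) ⇒ ln(m/m₀) = −(Q_out/(Q_in−Q_out)) ln(V/V₀).
m = m₀ (V₀/V)^(Q_out/(Q_in−Q_out)) = 50.82 × (20.67/58.4480)^(1.14728) = 15.4212 kg.
C = m/V = 15.4212/58.4480 = 0.263845 kg/m³.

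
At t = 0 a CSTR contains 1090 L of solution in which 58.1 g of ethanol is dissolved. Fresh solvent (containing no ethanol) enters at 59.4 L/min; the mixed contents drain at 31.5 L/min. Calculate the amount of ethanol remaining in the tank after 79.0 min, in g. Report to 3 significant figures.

Total volume: dV/dt = Q_in − Q_out = 27.900 L/min, so V(t) = 1090 + 27.900 t and V(79.0) = 3294.1 L.
Solute balance: dm/dt = 0 − Q_out C = −Q_out m/V(t).
dm/m = −Q_out dt/(V₀ + 27.900 t); integrating gives ln(m/m₀) = −(Q_out/(Q_in−Q_out)) ln(V/V₀).
m = m₀ (V₀/V)^(Q_out/(Q_in−Q_out)) = 58.1 × (1090/3294.1)^(1.1290) = 16.668 g.

16.7 g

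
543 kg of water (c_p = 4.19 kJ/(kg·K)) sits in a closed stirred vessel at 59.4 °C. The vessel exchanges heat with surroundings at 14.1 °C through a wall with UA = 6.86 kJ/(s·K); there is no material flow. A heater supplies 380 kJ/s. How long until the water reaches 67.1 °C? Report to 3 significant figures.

477 s

Unsteady energy balance on the tank contents: M c_p dT/dt = −UA(T − T_amb) + Q̇.
τ = M c_p/UA = 331.66 s; T_ss = T_amb + Q̇/UA = 14.1 + 380/6.86 = 69.494 °C.
T(t) = T_ss + (T₀ − T_ss)e^(−t/τ); set T = 67.1:
t = −τ ln[(T − T_ss)/(T₀ − T_ss)] = −331.66 · ln(0.23714) = 477.29 s.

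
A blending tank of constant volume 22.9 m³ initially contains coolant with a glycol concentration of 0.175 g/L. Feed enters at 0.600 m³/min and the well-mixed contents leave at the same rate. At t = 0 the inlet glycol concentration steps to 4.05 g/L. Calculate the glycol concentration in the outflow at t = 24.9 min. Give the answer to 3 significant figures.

Mass balance on the solute (V constant): V dC/dt = Q(C_in − C).
Rewrite as dC/dt + C/τ = C_in/τ, τ = V/Q = 38.167 min.
Integrating: C(t) = C_in + (C₀ − C_in) e^(−t/τ).
C(24.9) = 4.05 + (0.175 − 4.05)·e^(−24.9/38.167) = 4.05 + (-3.8750)·0.52079 = 2.0319 g/L.

2.03 g/L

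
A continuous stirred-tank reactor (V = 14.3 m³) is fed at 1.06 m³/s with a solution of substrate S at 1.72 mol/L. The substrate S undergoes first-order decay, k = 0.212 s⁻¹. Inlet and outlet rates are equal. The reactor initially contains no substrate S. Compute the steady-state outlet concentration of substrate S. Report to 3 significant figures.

0.446 mol/L

V dC/dt = Q(C_in − C) − k V C.
At steady state: 0 = Q C_in − (Q + kV) C_ss, so C_ss = Q C_in/(Q + kV).
C_ss = 1.06·1.72/(1.06 + 0.212·14.3) = 1.8232/4.0916 = 0.44560 mol/L.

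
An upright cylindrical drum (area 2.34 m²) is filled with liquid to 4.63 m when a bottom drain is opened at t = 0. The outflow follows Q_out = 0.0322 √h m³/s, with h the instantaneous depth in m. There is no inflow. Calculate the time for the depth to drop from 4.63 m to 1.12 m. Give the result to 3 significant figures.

With no inflow, A dh/dt = −0.0322 √h.
This is separable: 2 d(√h)/dt = −0.0322/A, so √h = √h₀ − (0.0322/(2A)) t.
t = 2A(√h₀ − √h)/0.0322 = 2·2.34·(√4.63 − √1.12)/0.0322
  = 4.6800 × (2.1517 − 1.0583) / 0.0322 = 158.92 s.

159 s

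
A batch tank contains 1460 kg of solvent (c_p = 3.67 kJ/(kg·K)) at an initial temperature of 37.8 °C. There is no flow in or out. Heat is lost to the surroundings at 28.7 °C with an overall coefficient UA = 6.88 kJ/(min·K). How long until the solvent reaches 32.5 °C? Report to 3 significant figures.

Lumped-capacitance energy balance: M c_p dT/dt = UA(T_amb − T).
τ = M c_p/UA = 778.81 min; T_ss = T_amb = 28.700 °C.
T(t) = T_ss + (T₀ − T_ss)e^(−t/τ); set T = 32.5:
t = −τ ln[(T − T_ss)/(T₀ − T_ss)] = −778.81 · ln(0.41758) = 680.11 min.

680 min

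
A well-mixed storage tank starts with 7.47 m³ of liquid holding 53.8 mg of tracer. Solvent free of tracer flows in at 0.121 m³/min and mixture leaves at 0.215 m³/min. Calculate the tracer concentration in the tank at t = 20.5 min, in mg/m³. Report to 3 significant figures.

Let m(t) be the amount of tracer. Volume: V(t) = V₀ + (Q_in − Q_out) t = 7.47 − 0.094000 t; V(20.5) = 5.5430 m³.
Species balance (pure solvent in): dm/dt = −Q_out · m/V(t).
Separate: dm/m = −Q_out dt/V(t) ⇒ ln(m/m₀) = −(Q_out/(Q_in−Q_out)) ln(V/V₀).
m = m₀ (V₀/V)^(Q_out/(Q_in−Q_out)) = 53.8 × (7.47/5.5430)^(-2.2872) = 27.190 mg.
C = m/V = 27.190/5.5430 = 4.9053 mg/m³.

4.91 mg/m³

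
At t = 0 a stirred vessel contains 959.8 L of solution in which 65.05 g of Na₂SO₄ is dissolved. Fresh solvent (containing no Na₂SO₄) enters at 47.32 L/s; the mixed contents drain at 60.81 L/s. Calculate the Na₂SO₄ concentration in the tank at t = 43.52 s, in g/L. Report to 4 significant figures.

0.002455 g/L

Total volume: dV/dt = Q_in − Q_out = -13.4900 L/s, so V(t) = 959.8 − 13.4900 t and V(43.52) = 372.715 L.
No Na₂SO₄ enters, so dm/dt = −Q_out · (m/V).
dm/m = −Q_out dt/(V₀ − 13.4900 t); integrating gives ln(m/m₀) = −(Q_out/(Q_in−Q_out)) ln(V/V₀).
m = m₀ (V₀/V)^(Q_out/(Q_in−Q_out)) = 65.05 × (959.8/372.715)^(-4.50778) = 0.915026 g.
C = m/V = 0.915026/372.715 = 0.00245503 g/L.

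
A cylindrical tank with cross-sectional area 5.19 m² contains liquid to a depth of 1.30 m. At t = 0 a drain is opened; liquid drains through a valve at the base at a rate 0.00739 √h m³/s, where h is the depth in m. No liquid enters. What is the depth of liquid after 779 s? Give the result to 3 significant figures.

0.343 m

Unsteady balance on liquid volume: A dh/dt = −0.00739 √h.
This is separable: 2 d(√h)/dt = −0.00739/A, so √h = √h₀ − (0.00739/(2A)) t.
√h = √1.30 − 0.00739·779/(2·5.19) = 1.1402 − 0.55461 = 0.58557.
h = 0.58557² = 0.34289 m.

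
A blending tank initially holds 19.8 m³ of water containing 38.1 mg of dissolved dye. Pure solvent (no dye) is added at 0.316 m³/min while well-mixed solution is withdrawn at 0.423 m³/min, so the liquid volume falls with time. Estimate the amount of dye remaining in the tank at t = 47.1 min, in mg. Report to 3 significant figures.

11.9 mg

Total volume: dV/dt = Q_in − Q_out = -0.10700 m³/min, so V(t) = 19.8 − 0.10700 t and V(47.1) = 14.760 m³.
No dye enters, so dm/dt = −Q_out · (m/V).
dm/m = −Q_out dt/(V₀ − 0.10700 t); integrating gives ln(m/m₀) = −(Q_out/(Q_in−Q_out)) ln(V/V₀).
m = m₀ (V₀/V)^(Q_out/(Q_in−Q_out)) = 38.1 × (19.8/14.760)^(-3.9533) = 11.929 mg.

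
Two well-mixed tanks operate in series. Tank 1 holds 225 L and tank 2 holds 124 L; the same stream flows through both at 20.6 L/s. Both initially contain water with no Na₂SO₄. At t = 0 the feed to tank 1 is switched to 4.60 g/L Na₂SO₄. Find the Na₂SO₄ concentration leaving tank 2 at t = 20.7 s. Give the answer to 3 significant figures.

Species balance on tank i: dCᵢ/dt = (Cᵢ₋₁ − Cᵢ)/τᵢ with τᵢ = Vᵢ/Q.
τ₁ = 225/20.6 = 10.922 s; τ₂ = 124/20.6 = 6.0194 s.
Solving the cascade with C₁(0)=C₂(0)=0 gives C₂(t) = C_in[1 − (τ₁ e^(−t/τ₁) − τ₂ e^(−t/τ₂))/(τ₁ − τ₂)].
At t = 20.7: e^(−t/τ₁) = 0.15029, e^(−t/τ₂) = 0.032101.
C₂ = 4.60·[1 − (10.922·0.15029 − 6.0194·0.032101)/(4.9029)] = 4.60·0.70461 = 3.2412 g/L.

3.24 g/L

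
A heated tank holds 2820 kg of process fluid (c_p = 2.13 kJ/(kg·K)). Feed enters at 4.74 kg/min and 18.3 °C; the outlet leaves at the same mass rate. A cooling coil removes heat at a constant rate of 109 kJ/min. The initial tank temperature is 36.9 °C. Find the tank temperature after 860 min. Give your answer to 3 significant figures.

M c_p dT/dt = ṁ c_p (T_in − T) − Q̇.
Rearrange: dT/dt = (T_ss − T)/τ with τ = M/ṁ = 594.94 min and T_ss = T_in − Q̇/(ṁ c_p) = 7.5039 °C.
This is linear first-order; T(t) = T_ss + (T₀ − T_ss) e^(−t/τ).
T(860) = 7.5039 + (29.396)·e^(−860/594.94) = 7.5039 + (29.396)·0.23562 = 14.430 °C.

14.4 °C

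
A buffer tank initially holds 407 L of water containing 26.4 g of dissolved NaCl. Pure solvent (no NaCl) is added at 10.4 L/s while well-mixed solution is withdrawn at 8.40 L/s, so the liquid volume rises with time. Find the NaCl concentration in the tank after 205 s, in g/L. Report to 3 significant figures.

0.00173 g/L

Let m(t) be the amount of NaCl. Volume: V(t) = V₀ + (Q_in − Q_out) t = 407 + 2.0000 t; V(205) = 817.00 L.
Solute balance: dm/dt = 0 − Q_out C = −Q_out m/V(t).
Separate: dm/m = −Q_out dt/V(t) ⇒ ln(m/m₀) = −(Q_out/(Q_in−Q_out)) ln(V/V₀).
m = m₀ (V₀/V)^(Q_out/(Q_in−Q_out)) = 26.4 × (407/817.00)^(4.2000) = 1.4144 g.
C = m/V = 1.4144/817.00 = 0.0017312 g/L.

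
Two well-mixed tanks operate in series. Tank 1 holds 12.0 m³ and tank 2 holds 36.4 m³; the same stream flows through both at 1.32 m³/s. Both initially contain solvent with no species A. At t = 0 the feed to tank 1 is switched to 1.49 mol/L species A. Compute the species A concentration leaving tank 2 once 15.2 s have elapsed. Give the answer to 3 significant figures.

0.347 mol/L

Each tank obeys Vᵢ dCᵢ/dt = Q(Cᵢ₋₁ − Cᵢ), so τᵢ = Vᵢ/Q.
τ₁ = 12.0/1.32 = 9.0909 s; τ₂ = 36.4/1.32 = 27.576 s.
Tank 1: C₁ = C_in(1 − e^(−t/τ₁)). Tank 2 (τ₁ ≠ τ₂): C₂ = C_in[1 − (τ₁ e^(−t/τ₁) − τ₂ e^(−t/τ₂))/(τ₁ − τ₂)].
At t = 15.2: e^(−t/τ₁) = 0.18787, e^(−t/τ₂) = 0.57625.
C₂ = 1.49·[1 − (9.0909·0.18787 − 27.576·0.57625)/(-18.485)] = 1.49·0.23274 = 0.34678 mol/L.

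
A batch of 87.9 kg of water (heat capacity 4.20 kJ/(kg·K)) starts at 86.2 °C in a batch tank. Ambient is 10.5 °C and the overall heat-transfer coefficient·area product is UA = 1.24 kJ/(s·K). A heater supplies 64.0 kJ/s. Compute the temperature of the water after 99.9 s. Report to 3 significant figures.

Unsteady energy balance on the tank contents: M c_p dT/dt = −UA(T − T_amb) + Q̇.
dT/dt = (T_ss − T)/τ with T_ss = T_amb + Q̇/UA = 10.5 + 64.0/1.24 = 62.113 °C, τ = M c_p/UA = 87.9·4.20/1.24 = 297.73 s.
This is linear first-order; T(t) = T_ss + (T₀ − T_ss) e^(−t/τ).
T(99.9) = 62.113 + (24.087)·0.71495 = 79.334 °C.

79.3 °C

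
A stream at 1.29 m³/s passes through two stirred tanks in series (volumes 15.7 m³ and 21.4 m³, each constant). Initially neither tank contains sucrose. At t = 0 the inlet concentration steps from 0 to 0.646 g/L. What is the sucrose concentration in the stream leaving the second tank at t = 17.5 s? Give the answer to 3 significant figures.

0.224 g/L

Time constants: τᵢ = Vᵢ/Q for each well-mixed tank.
τ₁ = 15.7/1.29 = 12.171 s; τ₂ = 21.4/1.29 = 16.589 s.
Tank 1: C₁ = C_in(1 − e^(−t/τ₁)). Tank 2 (τ₁ ≠ τ₂): C₂ = C_in[1 − (τ₁ e^(−t/τ₁) − τ₂ e^(−t/τ₂))/(τ₁ − τ₂)].
At t = 17.5: e^(−t/τ₁) = 0.23743, e^(−t/τ₂) = 0.34822.
C₂ = 0.646·[1 − (12.171·0.23743 − 16.589·0.34822)/(-4.4186)] = 0.646·0.34659 = 0.22390 g/L.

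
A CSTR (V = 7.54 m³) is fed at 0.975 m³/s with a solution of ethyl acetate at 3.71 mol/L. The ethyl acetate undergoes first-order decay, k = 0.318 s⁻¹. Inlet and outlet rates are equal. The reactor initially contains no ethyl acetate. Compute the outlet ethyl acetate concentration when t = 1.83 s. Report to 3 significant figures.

Accumulation = in − out − consumed: V dC/dt = Q C_in − Q C − k V C.
This is linear with rate a = Q/V + k = 0.44731 s⁻¹.
C_ss = Q C_in/(Q + kV) = 1.0725 mol/L; C(t) = C_ss + (C₀ − C_ss) e^(−a t).
C(1.83) = 1.0725 + (-1.0725)·e^(−0.44731·1.83) = 1.0725 + (-1.0725)·0.44106 = 0.59947 mol/L.

0.599 mol/L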